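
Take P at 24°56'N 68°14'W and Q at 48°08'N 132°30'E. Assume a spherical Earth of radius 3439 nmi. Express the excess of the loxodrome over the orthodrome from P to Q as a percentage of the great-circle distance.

22.6%

Great circle: σ = 1.8256 rad → d_gc = Rσ = 6278.3 nmi
Rhumb: Δφ = +0.4049, Δλ = -2.7797, Δψ = +0.5114, q = Δφ/Δψ = 0.7918 → d_rh = R√(Δφ²+q²Δλ²) = 7696.7 nmi
Excess = (7696.7 − 6278.3) / 6278.3 = 1418.4 / 6278.3 = 22.59% ≈ 22.6%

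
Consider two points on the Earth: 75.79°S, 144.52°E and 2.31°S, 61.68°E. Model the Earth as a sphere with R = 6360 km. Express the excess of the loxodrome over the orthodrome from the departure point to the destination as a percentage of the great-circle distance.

Great circle: σ = 1.5011 rad → d_gc = Rσ = 9547.0 km
Rhumb: Δφ = +1.2825, Δλ = -1.4458, Δψ = +2.0420, q = Δφ/Δψ = 0.6281 → d_rh = R√(Δφ²+q²Δλ²) = 9994.1 km
Excess = (9994.1 − 9547.0) / 9547.0 = 447.1 / 9547.0 = 4.68% ≈ 4.7%

4.7%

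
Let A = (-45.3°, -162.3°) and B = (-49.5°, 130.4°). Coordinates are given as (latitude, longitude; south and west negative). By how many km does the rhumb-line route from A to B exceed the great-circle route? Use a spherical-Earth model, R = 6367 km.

Great circle: cos σ = sin φ₁ sin φ₂ + cos φ₁ cos φ₂ cos Δλ,  σ = 0.7716 rad → d_gc = 4912.9 km
Rhumb line: Δψ = -0.1084, q = Δφ/Δψ = 0.6764, d_rh = R√(Δφ²+q²Δλ²) = 5079.8 km
Excess = 5079.8 − 4912.9 = 166.9 ≈ 167 km

167 km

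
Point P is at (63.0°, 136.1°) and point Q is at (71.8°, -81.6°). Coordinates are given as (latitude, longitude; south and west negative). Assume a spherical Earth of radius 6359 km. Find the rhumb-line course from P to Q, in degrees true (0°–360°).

80.7°

Meridional parts: M(φ₁)=+1.4268, M(φ₂)=+1.8315 → ΔM = +0.4047;  Δλ = +2.4836 rad
tan C = Δλ / ΔM = +6.1368 → C = 80.74°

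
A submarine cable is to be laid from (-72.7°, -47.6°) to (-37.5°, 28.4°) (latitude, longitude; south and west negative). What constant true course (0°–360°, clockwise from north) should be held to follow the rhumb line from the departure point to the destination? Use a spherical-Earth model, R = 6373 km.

Δψ = ln[tan(π/4+φ₂/2)/tan(π/4+φ₁/2)] = +1.1761
Δλ = +1.3265 rad (taken the short way round)
course = atan2(Δλ, Δψ) = 48.44°

48.4°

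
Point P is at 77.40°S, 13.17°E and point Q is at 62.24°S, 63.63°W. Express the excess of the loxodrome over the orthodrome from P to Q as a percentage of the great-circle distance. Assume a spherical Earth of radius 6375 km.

Great circle: σ = 0.4804 rad → d_gc = Rσ = 3062.7 km
Rhumb: Δφ = +0.2646, Δλ = -1.3404, Δψ = +0.8057, q = Δφ/Δψ = 0.3284 → d_rh = R√(Δφ²+q²Δλ²) = 3274.2 km
Excess = (3274.2 − 3062.7) / 3062.7 = 211.5 / 3062.7 = 6.91% ≈ 6.9%

6.9%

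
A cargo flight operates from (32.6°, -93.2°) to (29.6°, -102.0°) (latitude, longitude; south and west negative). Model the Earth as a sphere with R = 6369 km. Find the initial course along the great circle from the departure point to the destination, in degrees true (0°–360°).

250.6°

θ = atan2( sin Δλ·cos φ₂ ,  cos φ₁ sin φ₂ − sin φ₁ cos φ₂ cos Δλ )
  = atan2(-0.1330, -0.0468) = 250.61°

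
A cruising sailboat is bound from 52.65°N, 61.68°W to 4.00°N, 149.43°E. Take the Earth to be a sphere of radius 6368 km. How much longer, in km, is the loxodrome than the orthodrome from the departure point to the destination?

Great circle: cos σ = sin φ₁ sin φ₂ + cos φ₁ cos φ₂ cos Δλ,  σ = 2.0518 rad → d_gc = 13066.15 km
Rhumb line: Δψ = -1.0149, q = Δφ/Δψ = 0.8367, d_rh = R√(Δφ²+q²Δλ²) = 14863.68 km
Excess = 14863.68 − 13066.15 = 1797.53 ≈ 1798 km

1798 km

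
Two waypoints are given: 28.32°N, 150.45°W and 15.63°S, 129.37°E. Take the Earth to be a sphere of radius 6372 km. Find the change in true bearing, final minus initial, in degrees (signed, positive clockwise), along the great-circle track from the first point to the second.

-11.5°

Initial bearing θ₁ = atan2(sin Δλ cos φ₂, cos φ₁ sin φ₂ − sin φ₁ cos φ₂ cos Δλ) = 251.63°
Final bearing θ₂ = (initial bearing from the destination back to the start) + 180° = 240.17°
Δθ = θ₂ − θ₁ = -11.5°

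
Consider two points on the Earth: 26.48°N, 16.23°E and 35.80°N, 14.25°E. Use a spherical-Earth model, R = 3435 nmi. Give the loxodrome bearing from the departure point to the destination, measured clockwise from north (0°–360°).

349.7°

Δψ = ln[tan(π/4+φ₂/2)/tan(π/4+φ₁/2)] = +0.1904
Δλ = -0.0346 rad (taken the short way round)
course = atan2(Δλ, Δψ) = 349.71°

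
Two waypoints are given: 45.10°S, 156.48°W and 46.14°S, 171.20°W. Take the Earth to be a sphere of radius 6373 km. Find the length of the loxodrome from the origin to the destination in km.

1151 km

Δψ = ln[tan(π/4+φ₂/2)/tan(π/4+φ₁/2)] = -0.0260;  Δφ = -0.0182 rad,  Δλ = -0.2569 rad
q = Δφ/Δψ = 0.6994
d = R·√(Δφ² + q²Δλ²) = 6373·0.18060 = 1151 km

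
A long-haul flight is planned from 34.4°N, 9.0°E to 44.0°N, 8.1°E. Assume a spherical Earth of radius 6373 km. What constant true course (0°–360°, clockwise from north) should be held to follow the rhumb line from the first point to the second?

Meridional parts: M(φ₁)=+0.6401, M(φ₂)=+0.8569 → ΔM = +0.2168;  Δλ = -0.0157 rad
tan C = Δλ / ΔM = -0.0725 → C = 355.86°

355.9°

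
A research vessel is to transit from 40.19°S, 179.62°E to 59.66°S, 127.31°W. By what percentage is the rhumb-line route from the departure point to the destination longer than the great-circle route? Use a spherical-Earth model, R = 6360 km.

Great circle: σ = 0.6620 rad → d_gc = Rσ = 4210.1 km
Rhumb: Δφ = -0.3398, Δλ = +0.9262, Δψ = -0.5379, q = Δφ/Δψ = 0.6317 → d_rh = R√(Δφ²+q²Δλ²) = 4303.6 km
Excess = (4303.6 − 4210.1) / 4210.1 = 93.5 / 4210.1 = 2.22% ≈ 2.2%

2.2%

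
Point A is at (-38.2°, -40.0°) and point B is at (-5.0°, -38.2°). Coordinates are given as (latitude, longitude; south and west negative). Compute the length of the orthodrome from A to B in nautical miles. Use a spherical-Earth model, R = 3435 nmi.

1993 nmi

cos σ = sin φ₁ sin φ₂ + cos φ₁ cos φ₂ cos Δλ
      = sin(-38.20°)sin(-5.00°) + cos(-38.20°)cos(-5.00°)cos(1.80°) = 0.8364
σ = 33.240° → d = Rσ = 3435·0.58015 = 1993 nmi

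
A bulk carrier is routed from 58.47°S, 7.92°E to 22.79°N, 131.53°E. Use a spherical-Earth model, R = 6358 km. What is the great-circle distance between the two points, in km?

14055 km

Haversine: a = sin²(Δφ/2)+cos φ₁ cos φ₂ sin²(Δλ/2) = 0.79852;  σ = 2·atan2(√a,√(1−a))
σ = 126.658° → d = Rσ = 6358·2.21060 = 14055 km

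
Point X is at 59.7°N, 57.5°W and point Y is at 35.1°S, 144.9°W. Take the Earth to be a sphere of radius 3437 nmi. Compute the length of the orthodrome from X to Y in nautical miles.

Haversine: a = sin²(Δφ/2)+cos φ₁ cos φ₂ sin²(Δλ/2) = 0.73887;  σ = 2·atan2(√a,√(1−a))
σ = 118.537° → d = Rσ = 3437·2.06887 = 7111 nmi

7111 nmi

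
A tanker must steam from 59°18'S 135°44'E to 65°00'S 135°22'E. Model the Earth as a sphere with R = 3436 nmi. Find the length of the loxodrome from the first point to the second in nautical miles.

342 nmi

Rhumb course C = atan2(Δλ, Δψ) with Δψ = ln[tan(π/4+φ₂/2)/tan(π/4+φ₁/2)] = -0.2137, Δλ = -0.0064 → C = 181.72°
d = R·|Δφ| / |cos C| = 3436·0.09948 / 0.99955 = 342 nmi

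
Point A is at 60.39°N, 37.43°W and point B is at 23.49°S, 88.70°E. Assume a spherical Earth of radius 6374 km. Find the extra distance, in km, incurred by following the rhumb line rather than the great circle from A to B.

Great circle: cos σ = sin φ₁ sin φ₂ + cos φ₁ cos φ₂ cos Δλ,  σ = 2.2316 rad → d_gc = 14224.0 km
Rhumb line: Δψ = -1.7526, q = Δφ/Δψ = 0.8353, d_rh = R√(Δφ²+q²Δλ²) = 14981.7 km
Excess = 14981.7 − 14224.0 = 757.7 ≈ 758 km

758 km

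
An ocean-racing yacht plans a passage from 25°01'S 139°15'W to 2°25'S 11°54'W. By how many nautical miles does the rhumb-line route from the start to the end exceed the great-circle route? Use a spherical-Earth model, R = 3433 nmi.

Great circle: cos σ = sin φ₁ sin φ₂ + cos φ₁ cos φ₂ cos Δλ,  σ = 2.1311 rad → d_gc = 7316.1 nmi
Rhumb line: Δψ = +0.4090, q = Δφ/Δψ = 0.9644, d_rh = R√(Δφ²+q²Δλ²) = 7482.4 nmi
Excess = 7482.4 − 7316.1 = 166.3 ≈ 166 nmi

166 nmi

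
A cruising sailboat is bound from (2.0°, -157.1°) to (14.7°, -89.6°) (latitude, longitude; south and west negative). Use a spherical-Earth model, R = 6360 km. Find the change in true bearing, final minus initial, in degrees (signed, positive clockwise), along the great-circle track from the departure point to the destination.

+11.2°

Initial bearing θ₁ = atan2(sin Δλ cos φ₂, cos φ₁ sin φ₂ − sin φ₁ cos φ₂ cos Δλ) = 74.93°
Final bearing θ₂ = (initial bearing from the destination back to the start) + 180° = 86.08°
Δθ = θ₂ − θ₁ = +11.2°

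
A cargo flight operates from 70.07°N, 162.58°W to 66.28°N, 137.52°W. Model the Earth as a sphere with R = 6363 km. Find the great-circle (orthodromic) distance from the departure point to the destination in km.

cos σ = sin φ₁ sin φ₂ + cos φ₁ cos φ₂ cos Δλ
      = sin(70.07°)sin(66.28°) + cos(70.07°)cos(66.28°)cos(25.06°) = 0.9849
σ = 9.968° → d = Rσ = 6363·0.17397 = 1107 km

1107 km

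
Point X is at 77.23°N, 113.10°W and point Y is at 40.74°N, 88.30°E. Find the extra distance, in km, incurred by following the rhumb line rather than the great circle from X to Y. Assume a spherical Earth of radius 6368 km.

Great circle: cos σ = sin φ₁ sin φ₂ + cos φ₁ cos φ₂ cos Δλ,  σ = 1.0695 rad → d_gc = 6810.6 km
Rhumb line: Δψ = -1.4103, q = Δφ/Δψ = 0.4516, d_rh = R√(Δφ²+q²Δλ²) = 8934.0 km
Excess = 8934.0 − 6810.6 = 2123.4 ≈ 2123 km

2123 km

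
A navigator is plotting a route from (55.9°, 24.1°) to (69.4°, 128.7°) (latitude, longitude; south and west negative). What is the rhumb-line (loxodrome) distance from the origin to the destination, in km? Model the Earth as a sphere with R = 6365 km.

5443 km

Rhumb course C = atan2(Δλ, Δψ) with Δψ = ln[tan(π/4+φ₂/2)/tan(π/4+φ₁/2)] = +0.5233, Δλ = +1.8256 → C = 74.01°
d = R·|Δφ| / |cos C| = 6365·0.23562 / 0.27554 = 5443 km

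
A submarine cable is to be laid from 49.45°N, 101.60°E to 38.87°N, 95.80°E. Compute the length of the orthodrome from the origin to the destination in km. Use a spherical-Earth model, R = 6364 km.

Haversine: a = sin²(Δφ/2)+cos φ₁ cos φ₂ sin²(Δλ/2) = 0.00980;  σ = 2·atan2(√a,√(1−a))
σ = 11.360° → d = Rσ = 6364·0.19827 = 1262 km

1262 km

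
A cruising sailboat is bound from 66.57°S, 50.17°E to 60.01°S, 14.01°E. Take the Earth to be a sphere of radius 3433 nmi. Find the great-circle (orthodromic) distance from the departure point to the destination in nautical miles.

1032 nmi

cos σ = sin φ₁ sin φ₂ + cos φ₁ cos φ₂ cos Δλ
      = sin(-66.57°)sin(-60.01°) + cos(-66.57°)cos(-60.01°)cos(-36.16°) = 0.9552
σ = 17.222° → d = Rσ = 3433·0.30057 = 1032 nmi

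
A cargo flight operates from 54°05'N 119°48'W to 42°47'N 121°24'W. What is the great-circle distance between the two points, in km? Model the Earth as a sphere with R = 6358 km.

cos σ = sin φ₁ sin φ₂ + cos φ₁ cos φ₂ cos Δλ
      = sin(54.08°)sin(42.78°) + cos(54.08°)cos(42.78°)cos(-1.60°) = 0.9804
σ = 11.349° → d = Rσ = 6358·0.19808 = 1259 km

1259 km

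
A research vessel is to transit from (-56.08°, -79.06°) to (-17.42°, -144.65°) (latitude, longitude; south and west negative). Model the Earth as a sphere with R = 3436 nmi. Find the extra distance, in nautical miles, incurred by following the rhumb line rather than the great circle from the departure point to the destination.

86 nmi

Great circle: cos σ = sin φ₁ sin φ₂ + cos φ₁ cos φ₂ cos Δλ,  σ = 1.0832 rad → d_gc = 3722.0 nmi
Rhumb line: Δψ = +0.8787, q = Δφ/Δψ = 0.7679, d_rh = R√(Δφ²+q²Δλ²) = 3807.6 nmi
Excess = 3807.6 − 3722.0 = 85.6 ≈ 86 nmi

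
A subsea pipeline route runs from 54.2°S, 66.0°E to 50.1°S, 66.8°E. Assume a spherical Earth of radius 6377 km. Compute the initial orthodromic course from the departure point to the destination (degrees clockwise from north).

N = sin Δλ·cos φ₂ = +0.0090;  D = cos φ₁ sin φ₂ − sin φ₁ cos φ₂ cos Δλ = +0.0714
initial course = atan2(N, D) = 7.14°

7.1°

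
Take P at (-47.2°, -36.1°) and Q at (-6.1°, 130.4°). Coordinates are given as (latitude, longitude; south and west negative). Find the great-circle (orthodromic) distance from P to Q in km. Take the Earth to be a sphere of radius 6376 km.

13952 km

cos σ = sin φ₁ sin φ₂ + cos φ₁ cos φ₂ cos Δλ
      = sin(-47.20°)sin(-6.10°) + cos(-47.20°)cos(-6.10°)cos(166.50°) = -0.5790
σ = 125.377° → d = Rσ = 6376·2.18825 = 13952 km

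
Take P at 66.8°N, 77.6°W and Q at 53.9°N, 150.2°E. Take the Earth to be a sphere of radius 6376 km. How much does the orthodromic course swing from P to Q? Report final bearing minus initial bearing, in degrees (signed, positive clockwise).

-126.3°

Initial bearing θ₁ = atan2(sin Δλ cos φ₂, cos φ₁ sin φ₂ − sin φ₁ cos φ₂ cos Δλ) = 327.38°
Final bearing θ₂ = (initial bearing from the destination back to the start) + 180° = 201.12°
Δθ = θ₂ − θ₁ = -126.3°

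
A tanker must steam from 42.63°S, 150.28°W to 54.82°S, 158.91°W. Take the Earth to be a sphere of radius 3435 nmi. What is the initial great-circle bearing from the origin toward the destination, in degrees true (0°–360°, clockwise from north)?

201.9°

N = sin Δλ·cos φ₂ = -0.0865;  D = cos φ₁ sin φ₂ − sin φ₁ cos φ₂ cos Δλ = -0.2156
initial course = atan2(N, D) = 201.85°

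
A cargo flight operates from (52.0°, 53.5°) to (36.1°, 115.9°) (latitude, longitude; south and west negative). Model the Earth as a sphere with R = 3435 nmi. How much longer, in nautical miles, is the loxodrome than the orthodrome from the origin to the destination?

72 nmi

Great circle: cos σ = sin φ₁ sin φ₂ + cos φ₁ cos φ₂ cos Δλ,  σ = 0.8027 rad → d_gc = 2757.3 nmi
Rhumb line: Δψ = -0.3897, q = Δφ/Δψ = 0.7121, d_rh = R√(Δφ²+q²Δλ²) = 2829.2 nmi
Excess = 2829.2 − 2757.3 = 71.9 ≈ 72 nmi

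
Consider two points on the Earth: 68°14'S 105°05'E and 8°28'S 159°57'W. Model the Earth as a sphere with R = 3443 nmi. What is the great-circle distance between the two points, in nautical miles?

5046 nmi

cos σ = sin φ₁ sin φ₂ + cos φ₁ cos φ₂ cos Δλ
      = sin(-68.23°)sin(-8.47°) + cos(-68.23°)cos(-8.47°)cos(94.97°) = 0.1050
σ = 83.974° → d = Rσ = 3443·1.46562 = 5046 nmi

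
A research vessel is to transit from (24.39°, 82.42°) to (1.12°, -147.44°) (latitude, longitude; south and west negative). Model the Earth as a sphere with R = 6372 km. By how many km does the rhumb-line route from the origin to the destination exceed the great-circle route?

Great circle: cos σ = sin φ₁ sin φ₂ + cos φ₁ cos φ₂ cos Δλ,  σ = 2.1882 rad → d_gc = 13943.4 km
Rhumb line: Δψ = -0.4196, q = Δφ/Δψ = 0.9679, d_rh = R√(Δφ²+q²Δλ²) = 14245.6 km
Excess = 14245.6 − 13943.4 = 302.2 ≈ 302 km

302 km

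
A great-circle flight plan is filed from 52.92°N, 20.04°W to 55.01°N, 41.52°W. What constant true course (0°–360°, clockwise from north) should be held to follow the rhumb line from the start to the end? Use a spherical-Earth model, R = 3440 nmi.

279.4°

Δψ = ln[tan(π/4+φ₂/2)/tan(π/4+φ₁/2)] = +0.0620
Δλ = -0.3749 rad (taken the short way round)
course = atan2(Δλ, Δψ) = 279.39°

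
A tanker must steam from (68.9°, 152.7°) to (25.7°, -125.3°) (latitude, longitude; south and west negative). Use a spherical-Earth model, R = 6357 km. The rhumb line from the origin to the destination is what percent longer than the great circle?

5.4%

Great circle: σ = 1.1043 rad → d_gc = Rσ = 7020.3 km
Rhumb: Δφ = -0.7540, Δλ = +1.4312, Δψ = -1.2163, q = Δφ/Δψ = 0.6199 → d_rh = R√(Δφ²+q²Δλ²) = 7401.4 km
Excess = (7401.4 − 7020.3) / 7020.3 = 381.1 / 7020.3 = 5.43% ≈ 5.4%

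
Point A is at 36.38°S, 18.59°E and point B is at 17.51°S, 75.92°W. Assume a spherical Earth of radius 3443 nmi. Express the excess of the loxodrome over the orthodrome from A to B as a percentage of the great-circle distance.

Great circle: σ = 1.4524 rad → d_gc = Rσ = 5000.7 nmi
Rhumb: Δφ = +0.3293, Δλ = -1.6495, Δψ = +0.3720, q = Δφ/Δψ = 0.8853 → d_rh = R√(Δφ²+q²Δλ²) = 5154.1 nmi
Excess = (5154.1 − 5000.7) / 5000.7 = 153.4 / 5000.7 = 3.07% ≈ 3.1%

3.1%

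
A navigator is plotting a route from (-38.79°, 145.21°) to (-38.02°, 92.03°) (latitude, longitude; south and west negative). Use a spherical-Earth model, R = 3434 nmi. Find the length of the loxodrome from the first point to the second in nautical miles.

2498 nmi

Δψ = ln[tan(π/4+φ₂/2)/tan(π/4+φ₁/2)] = +0.0171;  Δφ = +0.0134 rad,  Δλ = -0.9282 rad
q = Δφ/Δψ = 0.7836
d = R·√(Δφ² + q²Δλ²) = 3434·0.72746 = 2498 nmi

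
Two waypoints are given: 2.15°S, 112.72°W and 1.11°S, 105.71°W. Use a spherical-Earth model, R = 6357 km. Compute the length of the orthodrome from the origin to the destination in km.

Haversine: a = sin²(Δφ/2)+cos φ₁ cos φ₂ sin²(Δλ/2) = 0.00382;  σ = 2·atan2(√a,√(1−a))
σ = 7.084° → d = Rσ = 6357·0.12364 = 786 km

786 km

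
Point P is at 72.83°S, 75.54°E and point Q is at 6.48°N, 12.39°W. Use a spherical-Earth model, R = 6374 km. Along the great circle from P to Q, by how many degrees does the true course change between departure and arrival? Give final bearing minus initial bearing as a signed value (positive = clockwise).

+68.9°

At departure: θ₁ = atan2(sin Δλ cos φ₂, cos φ₁ sin φ₂ − sin φ₁ cos φ₂ cos Δλ) = 273.89°
At arrival: θ₂ = atan2(sin Δλ cos φ₁, −cos φ₂ sin φ₁ + sin φ₂ cos φ₁ cos Δλ) = 342.76°
Δθ = θ₂ − θ₁ = +68.9°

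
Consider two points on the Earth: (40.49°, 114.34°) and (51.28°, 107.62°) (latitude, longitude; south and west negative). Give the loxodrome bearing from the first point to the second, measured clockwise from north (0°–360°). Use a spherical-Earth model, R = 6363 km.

Meridional parts: M(φ₁)=+0.7741, M(φ₂)=+1.0459 → ΔM = +0.2718;  Δλ = -0.1173 rad
tan C = Δλ / ΔM = -0.4315 → C = 336.66°

336.7°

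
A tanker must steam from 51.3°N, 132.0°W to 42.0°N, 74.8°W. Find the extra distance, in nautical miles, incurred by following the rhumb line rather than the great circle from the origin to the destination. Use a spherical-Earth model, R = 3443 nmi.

55 nmi

Great circle: cos σ = sin φ₁ sin φ₂ + cos φ₁ cos φ₂ cos Δλ,  σ = 0.6858 rad → d_gc = 2361.2 nmi
Rhumb line: Δψ = -0.2373, q = Δφ/Δψ = 0.6840, d_rh = R√(Δφ²+q²Δλ²) = 2416.6 nmi
Excess = 2416.6 − 2361.2 = 55.4 ≈ 55 nmi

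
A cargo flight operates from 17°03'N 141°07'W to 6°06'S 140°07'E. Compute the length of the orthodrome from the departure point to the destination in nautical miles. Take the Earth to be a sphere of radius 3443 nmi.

Haversine: a = sin²(Δφ/2)+cos φ₁ cos φ₂ sin²(Δλ/2) = 0.42298;  σ = 2·atan2(√a,√(1−a))
σ = 81.139° → d = Rσ = 3443·1.41615 = 4876 nmi

4876 nmi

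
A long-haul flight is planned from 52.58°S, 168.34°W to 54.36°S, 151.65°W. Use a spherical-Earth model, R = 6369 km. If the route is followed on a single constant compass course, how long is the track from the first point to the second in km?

1122 km

Rhumb course C = atan2(Δλ, Δψ) with Δψ = ln[tan(π/4+φ₂/2)/tan(π/4+φ₁/2)] = -0.0522, Δλ = +0.2913 → C = 100.16°
d = R·|Δφ| / |cos C| = 6369·0.03107 / 0.17639 = 1122 km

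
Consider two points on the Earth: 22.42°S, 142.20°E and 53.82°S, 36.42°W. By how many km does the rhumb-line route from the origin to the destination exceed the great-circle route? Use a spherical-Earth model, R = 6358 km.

4029 km

Great circle: cos σ = sin φ₁ sin φ₂ + cos φ₁ cos φ₂ cos Δλ,  σ = 1.8108 rad → d_gc = 11513.0 km
Rhumb line: Δψ = -0.7172, q = Δφ/Δψ = 0.7642, d_rh = R√(Δφ²+q²Δλ²) = 15542.4 km
Excess = 15542.4 − 11513.0 = 4029.4 ≈ 4029 km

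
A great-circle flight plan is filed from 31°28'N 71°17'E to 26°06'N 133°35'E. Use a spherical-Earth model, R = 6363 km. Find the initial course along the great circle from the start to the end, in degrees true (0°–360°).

78.8°

θ = atan2( sin Δλ·cos φ₂ ,  cos φ₁ sin φ₂ − sin φ₁ cos φ₂ cos Δλ )
  = atan2(+0.7951, +0.1573) = 78.81°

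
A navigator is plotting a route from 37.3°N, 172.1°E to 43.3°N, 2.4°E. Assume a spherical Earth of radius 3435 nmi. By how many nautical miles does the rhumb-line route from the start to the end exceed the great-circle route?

Great circle: cos σ = sin φ₁ sin φ₂ + cos φ₁ cos φ₂ cos Δλ,  σ = 1.7254 rad → d_gc = 5926.8 nmi
Rhumb line: Δψ = +0.1375, q = Δφ/Δψ = 0.7618, d_rh = R√(Δφ²+q²Δλ²) = 7759.0 nmi
Excess = 7759.0 − 5926.8 = 1832.2 ≈ 1832 nmi

1832 nmi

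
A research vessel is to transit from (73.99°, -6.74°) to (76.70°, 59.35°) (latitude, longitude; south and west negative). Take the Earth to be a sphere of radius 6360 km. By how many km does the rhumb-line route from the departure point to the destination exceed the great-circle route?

Great circle: cos σ = sin φ₁ sin φ₂ + cos φ₁ cos φ₂ cos Δλ,  σ = 0.2797 rad → d_gc = 1778.7 km
Rhumb line: Δψ = +0.1875, q = Δφ/Δψ = 0.2523, d_rh = R√(Δφ²+q²Δλ²) = 1875.1 km
Excess = 1875.1 − 1778.7 = 96.4 ≈ 96 km

96 km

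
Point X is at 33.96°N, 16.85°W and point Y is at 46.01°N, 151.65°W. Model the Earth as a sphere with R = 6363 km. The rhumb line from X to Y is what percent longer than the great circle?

14.7%

Great circle: σ = 1.5748 rad → d_gc = Rσ = 10020.5 km
Rhumb: Δφ = +0.2103, Δλ = -2.3527, Δψ = +0.2757, q = Δφ/Δψ = 0.7628 → d_rh = R√(Δφ²+q²Δλ²) = 11497.5 km
Excess = (11497.5 − 10020.5) / 10020.5 = 1477.0 / 10020.5 = 14.74% ≈ 14.7%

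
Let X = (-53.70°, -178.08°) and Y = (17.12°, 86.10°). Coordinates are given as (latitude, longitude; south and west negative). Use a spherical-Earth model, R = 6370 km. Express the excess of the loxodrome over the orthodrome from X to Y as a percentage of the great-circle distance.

Great circle: σ = 1.8699 rad → d_gc = Rσ = 11910.9 km
Rhumb: Δφ = +1.2360, Δλ = -1.6724, Δψ = +1.4186, q = Δφ/Δψ = 0.8713 → d_rh = R√(Δφ²+q²Δλ²) = 12171.5 km
Excess = (12171.5 − 11910.9) / 11910.9 = 260.6 / 11910.9 = 2.19% ≈ 2.2%

2.2%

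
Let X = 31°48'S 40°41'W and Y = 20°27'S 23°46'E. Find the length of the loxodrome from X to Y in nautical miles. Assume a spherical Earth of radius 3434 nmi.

3526 nmi

Rhumb course C = atan2(Δλ, Δψ) with Δψ = ln[tan(π/4+φ₂/2)/tan(π/4+φ₁/2)] = +0.2212, Δλ = +1.1249 → C = 78.88°
d = R·|Δφ| / |cos C| = 3434·0.19809 / 0.19293 = 3526 nmi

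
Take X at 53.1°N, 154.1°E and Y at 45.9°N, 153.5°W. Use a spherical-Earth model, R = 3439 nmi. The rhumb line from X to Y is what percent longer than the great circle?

2.1%

Great circle: σ = 0.5931 rad → d_gc = Rσ = 2039.6 nmi
Rhumb: Δφ = -0.1257, Δλ = +0.9146, Δψ = -0.1940, q = Δφ/Δψ = 0.6478 → d_rh = R√(Δφ²+q²Δλ²) = 2082.9 nmi
Excess = (2082.9 − 2039.6) / 2039.6 = 43.3 / 2039.6 = 2.12% ≈ 2.1%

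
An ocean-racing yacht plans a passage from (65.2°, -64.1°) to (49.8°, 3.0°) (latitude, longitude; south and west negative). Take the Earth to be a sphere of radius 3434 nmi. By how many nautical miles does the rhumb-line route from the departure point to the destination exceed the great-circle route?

97 nmi

Great circle: cos σ = sin φ₁ sin φ₂ + cos φ₁ cos φ₂ cos Δλ,  σ = 0.6457 rad → d_gc = 2217.17 nmi
Rhumb line: Δψ = -0.5095, q = Δφ/Δψ = 0.5276, d_rh = R√(Δφ²+q²Δλ²) = 2313.71 nmi
Excess = 2313.71 − 2217.17 = 96.54 ≈ 97 nmi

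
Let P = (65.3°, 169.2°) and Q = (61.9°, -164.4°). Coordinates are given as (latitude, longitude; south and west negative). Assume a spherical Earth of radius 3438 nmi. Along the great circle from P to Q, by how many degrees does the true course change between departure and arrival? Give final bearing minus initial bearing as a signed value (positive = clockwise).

+23.7°

Initial bearing θ₁ = atan2(sin Δλ cos φ₂, cos φ₁ sin φ₂ − sin φ₁ cos φ₂ cos Δλ) = 94.01°
Final bearing θ₂ = (initial bearing from the destination back to the start) + 180° = 117.75°
Δθ = θ₂ − θ₁ = +23.7°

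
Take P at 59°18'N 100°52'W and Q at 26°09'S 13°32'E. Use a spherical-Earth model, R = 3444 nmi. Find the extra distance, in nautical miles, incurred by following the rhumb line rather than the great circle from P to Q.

262 nmi

Great circle: cos σ = sin φ₁ sin φ₂ + cos φ₁ cos φ₂ cos Δλ,  σ = 2.1752 rad → d_gc = 7491.4 nmi
Rhumb line: Δψ = -1.7659, q = Δφ/Δψ = 0.8445, d_rh = R√(Δφ²+q²Δλ²) = 7753.0 nmi
Excess = 7753.0 − 7491.4 = 261.6 ≈ 262 nmi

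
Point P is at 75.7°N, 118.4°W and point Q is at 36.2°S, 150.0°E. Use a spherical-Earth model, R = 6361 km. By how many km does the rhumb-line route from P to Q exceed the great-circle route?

453 km

Great circle: cos σ = sin φ₁ sin φ₂ + cos φ₁ cos φ₂ cos Δλ,  σ = 2.1869 rad → d_gc = 13911.0 km
Rhumb line: Δψ = -2.7545, q = Δφ/Δψ = 0.7090, d_rh = R√(Δφ²+q²Δλ²) = 14364.1 km
Excess = 14364.1 − 13911.0 = 453.1 ≈ 453 km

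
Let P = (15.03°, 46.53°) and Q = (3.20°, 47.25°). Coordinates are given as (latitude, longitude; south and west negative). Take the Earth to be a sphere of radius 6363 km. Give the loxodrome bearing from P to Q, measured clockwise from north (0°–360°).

176.6°

Meridional parts: M(φ₁)=+0.2654, M(φ₂)=+0.0559 → ΔM = -0.2095;  Δλ = +0.0126 rad
tan C = Δλ / ΔM = -0.0600 → C = 176.57°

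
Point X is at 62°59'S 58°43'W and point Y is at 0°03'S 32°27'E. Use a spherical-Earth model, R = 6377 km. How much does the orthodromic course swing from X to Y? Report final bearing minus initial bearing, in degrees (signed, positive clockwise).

Initial bearing θ₁ = atan2(sin Δλ cos φ₂, cos φ₁ sin φ₂ − sin φ₁ cos φ₂ cos Δλ) = 91.06°
Final bearing θ₂ = (initial bearing from the destination back to the start) + 180° = 27.01°
Δθ = θ₂ − θ₁ = -64.1°

-64.1°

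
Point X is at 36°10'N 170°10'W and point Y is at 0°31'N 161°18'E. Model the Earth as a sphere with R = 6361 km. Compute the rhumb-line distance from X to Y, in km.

4934 km

Rhumb course C = atan2(Δλ, Δψ) with Δψ = ln[tan(π/4+φ₂/2)/tan(π/4+φ₁/2)] = -0.6689, Δλ = -0.4980 → C = 216.67°
d = R·|Δφ| / |cos C| = 6361·0.62221 / 0.80209 = 4934 km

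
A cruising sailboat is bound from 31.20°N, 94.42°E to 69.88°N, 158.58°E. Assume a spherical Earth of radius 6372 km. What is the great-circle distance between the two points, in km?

5791 km

Haversine: a = sin²(Δφ/2)+cos φ₁ cos φ₂ sin²(Δλ/2) = 0.19267;  σ = 2·atan2(√a,√(1−a))
σ = 52.073° → d = Rσ = 6372·0.90884 = 5791 km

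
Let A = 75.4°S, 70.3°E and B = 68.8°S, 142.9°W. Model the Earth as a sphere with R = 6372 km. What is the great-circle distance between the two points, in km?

3816 km

cos σ = sin φ₁ sin φ₂ + cos φ₁ cos φ₂ cos Δλ
      = sin(-75.40°)sin(-68.80°) + cos(-75.40°)cos(-68.80°)cos(146.80°) = 0.8259
σ = 34.316° → d = Rσ = 6372·0.59892 = 3816 km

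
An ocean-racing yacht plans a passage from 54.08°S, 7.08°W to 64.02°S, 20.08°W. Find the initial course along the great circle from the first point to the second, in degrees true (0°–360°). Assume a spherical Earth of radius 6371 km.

N = sin Δλ·cos φ₂ = -0.0985;  D = cos φ₁ sin φ₂ − sin φ₁ cos φ₂ cos Δλ = -0.1817
initial course = atan2(N, D) = 208.47°

208.5°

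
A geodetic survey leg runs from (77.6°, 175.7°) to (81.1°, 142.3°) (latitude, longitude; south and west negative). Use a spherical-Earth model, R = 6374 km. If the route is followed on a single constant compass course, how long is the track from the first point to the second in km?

784 km

Δψ = ln[tan(π/4+φ₂/2)/tan(π/4+φ₁/2)] = +0.3335;  Δφ = +0.0611 rad,  Δλ = -0.5829 rad
q = Δφ/Δψ = 0.1831
d = R·√(Δφ² + q²Δλ²) = 6374·0.12300 = 784 km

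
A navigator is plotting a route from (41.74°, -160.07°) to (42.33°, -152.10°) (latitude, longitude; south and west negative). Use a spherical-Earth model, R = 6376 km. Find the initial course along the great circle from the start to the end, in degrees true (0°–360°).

N = sin Δλ·cos φ₂ = +0.1025;  D = cos φ₁ sin φ₂ − sin φ₁ cos φ₂ cos Δλ = +0.0151
initial course = atan2(N, D) = 81.65°

81.6°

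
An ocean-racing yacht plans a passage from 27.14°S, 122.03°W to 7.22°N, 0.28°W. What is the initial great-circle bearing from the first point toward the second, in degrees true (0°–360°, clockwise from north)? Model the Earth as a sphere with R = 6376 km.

N = sin Δλ·cos φ₂ = +0.8436;  D = cos φ₁ sin φ₂ − sin φ₁ cos φ₂ cos Δλ = -0.1263
initial course = atan2(N, D) = 98.51°

98.5°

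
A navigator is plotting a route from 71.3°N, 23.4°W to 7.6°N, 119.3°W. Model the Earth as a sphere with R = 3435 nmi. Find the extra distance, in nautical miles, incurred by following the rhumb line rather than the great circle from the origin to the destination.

328 nmi

Great circle: cos σ = sin φ₁ sin φ₂ + cos φ₁ cos φ₂ cos Δλ,  σ = 1.4781 rad → d_gc = 5077.1 nmi
Rhumb line: Δψ = -1.6709, q = Δφ/Δψ = 0.6654, d_rh = R√(Δφ²+q²Δλ²) = 5405.5 nmi
Excess = 5405.5 − 5077.1 = 328.4 ≈ 328 nmi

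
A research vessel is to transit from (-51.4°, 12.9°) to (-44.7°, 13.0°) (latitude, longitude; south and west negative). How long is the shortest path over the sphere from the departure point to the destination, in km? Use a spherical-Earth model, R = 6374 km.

745 km

cos σ = sin φ₁ sin φ₂ + cos φ₁ cos φ₂ cos Δλ
      = sin(-51.40°)sin(-44.70°) + cos(-51.40°)cos(-44.70°)cos(0.10°) = 0.9932
σ = 6.700° → d = Rσ = 6374·0.11694 = 745 km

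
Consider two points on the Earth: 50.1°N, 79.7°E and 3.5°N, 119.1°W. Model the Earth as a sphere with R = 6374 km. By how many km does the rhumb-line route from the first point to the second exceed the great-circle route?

2375 km

Great circle: cos σ = sin φ₁ sin φ₂ + cos φ₁ cos φ₂ cos Δλ,  σ = 2.1643 rad → d_gc = 13795.2 km
Rhumb line: Δψ = -0.9523, q = Δφ/Δψ = 0.8541, d_rh = R√(Δφ²+q²Δλ²) = 16169.9 km
Excess = 16169.9 − 13795.2 = 2374.7 ≈ 2375 km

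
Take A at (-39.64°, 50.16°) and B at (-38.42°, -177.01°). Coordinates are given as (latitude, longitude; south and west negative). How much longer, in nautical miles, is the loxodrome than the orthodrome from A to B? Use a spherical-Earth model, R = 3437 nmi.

744 nmi

Great circle: cos σ = sin φ₁ sin φ₂ + cos φ₁ cos φ₂ cos Δλ,  σ = 1.5845 rad → d_gc = 5446.0 nmi
Rhumb line: Δψ = +0.0274, q = Δφ/Δψ = 0.7768, d_rh = R√(Δφ²+q²Δλ²) = 6189.9 nmi
Excess = 6189.9 − 5446.0 = 743.9 ≈ 744 nmi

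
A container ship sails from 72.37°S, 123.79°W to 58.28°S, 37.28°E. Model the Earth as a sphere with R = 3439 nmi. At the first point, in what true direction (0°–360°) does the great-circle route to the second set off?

N = sin Δλ·cos φ₂ = +0.1706;  D = cos φ₁ sin φ₂ − sin φ₁ cos φ₂ cos Δλ = -0.7316
initial course = atan2(N, D) = 166.88°

166.9°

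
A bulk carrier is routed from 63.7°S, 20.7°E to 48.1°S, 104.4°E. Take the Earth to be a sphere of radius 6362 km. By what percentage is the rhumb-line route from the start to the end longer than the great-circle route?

Great circle: σ = 0.7958 rad → d_gc = Rσ = 5062.7 km
Rhumb: Δφ = +0.2723, Δλ = +1.4608, Δψ = +0.4939, q = Δφ/Δψ = 0.5512 → d_rh = R√(Δφ²+q²Δλ²) = 5407.8 km
Excess = (5407.8 − 5062.7) / 5062.7 = 345.1 / 5062.7 = 6.82% ≈ 6.8%

6.8%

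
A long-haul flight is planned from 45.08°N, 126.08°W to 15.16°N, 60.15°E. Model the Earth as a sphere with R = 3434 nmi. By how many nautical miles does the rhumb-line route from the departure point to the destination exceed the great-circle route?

1853 nmi

Great circle: cos σ = sin φ₁ sin φ₂ + cos φ₁ cos φ₂ cos Δλ,  σ = 2.0856 rad → d_gc = 7161.9 nmi
Rhumb line: Δψ = -0.6156, q = Δφ/Δψ = 0.8483, d_rh = R√(Δφ²+q²Δλ²) = 9014.7 nmi
Excess = 9014.7 − 7161.9 = 1852.8 ≈ 1853 nmi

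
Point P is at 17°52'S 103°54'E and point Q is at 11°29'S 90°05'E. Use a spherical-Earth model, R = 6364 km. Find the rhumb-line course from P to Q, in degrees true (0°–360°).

295.5°

Δψ = ln[tan(π/4+φ₂/2)/tan(π/4+φ₁/2)] = +0.1152
Δλ = -0.2411 rad (taken the short way round)
course = atan2(Δλ, Δψ) = 295.54°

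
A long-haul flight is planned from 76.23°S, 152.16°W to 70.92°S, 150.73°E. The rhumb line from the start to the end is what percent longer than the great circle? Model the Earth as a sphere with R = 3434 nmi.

Great circle: σ = 0.2832 rad → d_gc = Rσ = 972.7 nmi
Rhumb: Δφ = +0.0927, Δλ = -0.9968, Δψ = +0.3306, q = Δφ/Δψ = 0.2803 → d_rh = R√(Δφ²+q²Δλ²) = 1010.9 nmi
Excess = (1010.9 − 972.7) / 972.7 = 38.2 / 972.7 = 3.93% ≈ 3.9%

3.9%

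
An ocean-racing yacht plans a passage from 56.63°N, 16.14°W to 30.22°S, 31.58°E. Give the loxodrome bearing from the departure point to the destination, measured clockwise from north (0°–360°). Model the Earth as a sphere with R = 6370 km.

154.7°

Meridional parts: M(φ₁)=+1.2049, M(φ₂)=-0.5537 → ΔM = -1.7586;  Δλ = +0.8329 rad
tan C = Δλ / ΔM = -0.4736 → C = 154.66°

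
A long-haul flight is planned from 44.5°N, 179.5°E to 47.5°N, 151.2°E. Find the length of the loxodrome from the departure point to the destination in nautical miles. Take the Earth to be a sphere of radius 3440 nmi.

Δψ = ln[tan(π/4+φ₂/2)/tan(π/4+φ₁/2)] = +0.0754;  Δφ = +0.0524 rad,  Δλ = -0.4939 rad
q = Δφ/Δψ = 0.6944
d = R·√(Δφ² + q²Δλ²) = 3440·0.34696 = 1194 nmi

1194 nmi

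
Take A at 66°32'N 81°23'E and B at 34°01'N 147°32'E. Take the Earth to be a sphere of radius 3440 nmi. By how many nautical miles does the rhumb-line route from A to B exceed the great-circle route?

Great circle: cos σ = sin φ₁ sin φ₂ + cos φ₁ cos φ₂ cos Δλ,  σ = 0.8676 rad → d_gc = 2984.7 nmi
Rhumb line: Δψ = -0.9397, q = Δφ/Δψ = 0.6040, d_rh = R√(Δφ²+q²Δλ²) = 3092.8 nmi
Excess = 3092.8 − 2984.7 = 108.1 ≈ 108 nmi

108 nmi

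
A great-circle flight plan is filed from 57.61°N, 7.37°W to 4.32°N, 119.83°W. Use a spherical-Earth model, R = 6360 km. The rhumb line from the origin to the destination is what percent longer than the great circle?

Great circle: σ = 1.7117 rad → d_gc = Rσ = 10886.6 km
Rhumb: Δφ = -0.9301, Δλ = -1.9628, Δψ = -1.1609, q = Δφ/Δψ = 0.8012 → d_rh = R√(Δφ²+q²Δλ²) = 11619.7 km
Excess = (11619.7 − 10886.6) / 10886.6 = 733.1 / 10886.6 = 6.73% ≈ 6.7%

6.7%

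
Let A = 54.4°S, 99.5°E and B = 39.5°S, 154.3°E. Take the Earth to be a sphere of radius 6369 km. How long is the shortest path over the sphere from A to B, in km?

4346 km

Haversine: a = sin²(Δφ/2)+cos φ₁ cos φ₂ sin²(Δλ/2) = 0.11194;  σ = 2·atan2(√a,√(1−a))
σ = 39.094° → d = Rσ = 6369·0.68231 = 4346 km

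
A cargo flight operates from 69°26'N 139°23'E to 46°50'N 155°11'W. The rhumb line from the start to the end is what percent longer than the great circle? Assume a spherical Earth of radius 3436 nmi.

Great circle: σ = 0.6716 rad → d_gc = Rσ = 2307.8 nmi
Rhumb: Δφ = -0.3944, Δλ = +1.1420, Δψ = -0.7795, q = Δφ/Δψ = 0.5060 → d_rh = R√(Δφ²+q²Δλ²) = 2404.1 nmi
Excess = (2404.1 − 2307.8) / 2307.8 = 96.3 / 2307.8 = 4.17% ≈ 4.2%

4.2%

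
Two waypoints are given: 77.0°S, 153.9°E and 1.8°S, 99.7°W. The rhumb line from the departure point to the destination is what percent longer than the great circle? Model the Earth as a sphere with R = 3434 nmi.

Great circle: σ = 1.6037 rad → d_gc = Rσ = 5507.0 nmi
Rhumb: Δφ = +1.3125, Δλ = +1.8570, Δψ = +2.1407, q = Δφ/Δψ = 0.6131 → d_rh = R√(Δφ²+q²Δλ²) = 5966.6 nmi
Excess = (5966.6 − 5507.0) / 5507.0 = 459.6 / 5507.0 = 8.346% ≈ 8.3%

8.3%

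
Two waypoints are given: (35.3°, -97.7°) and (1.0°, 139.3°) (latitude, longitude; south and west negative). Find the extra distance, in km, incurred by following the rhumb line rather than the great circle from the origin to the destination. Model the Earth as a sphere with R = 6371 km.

Great circle: cos σ = sin φ₁ sin φ₂ + cos φ₁ cos φ₂ cos Δλ,  σ = 2.0201 rad → d_gc = 12870.12 km
Rhumb line: Δψ = -0.6418, q = Δφ/Δψ = 0.9328, d_rh = R√(Δφ²+q²Δλ²) = 13315.58 km
Excess = 13315.58 − 12870.12 = 445.46 ≈ 445 km

445 km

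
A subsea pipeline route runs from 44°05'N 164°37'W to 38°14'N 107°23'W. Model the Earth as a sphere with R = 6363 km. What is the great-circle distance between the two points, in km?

4733 km

cos σ = sin φ₁ sin φ₂ + cos φ₁ cos φ₂ cos Δλ
      = sin(44.08°)sin(38.23°) + cos(44.08°)cos(38.23°)cos(57.23°) = 0.7359
σ = 42.614° → d = Rσ = 6363·0.74376 = 4733 km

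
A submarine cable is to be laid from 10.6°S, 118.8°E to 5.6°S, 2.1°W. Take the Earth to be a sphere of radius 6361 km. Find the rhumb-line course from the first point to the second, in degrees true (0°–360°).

Δψ = ln[tan(π/4+φ₂/2)/tan(π/4+φ₁/2)] = +0.0882
Δλ = -2.1101 rad (taken the short way round)
course = atan2(Δλ, Δψ) = 272.39°

272.4°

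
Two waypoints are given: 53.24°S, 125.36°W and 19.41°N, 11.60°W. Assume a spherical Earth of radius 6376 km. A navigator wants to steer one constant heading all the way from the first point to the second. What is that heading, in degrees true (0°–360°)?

53.9°

Meridional parts: M(φ₁)=-1.1018, M(φ₂)=+0.3454 → ΔM = +1.4473;  Δλ = +1.9855 rad
tan C = Δλ / ΔM = +1.3719 → C = 53.91°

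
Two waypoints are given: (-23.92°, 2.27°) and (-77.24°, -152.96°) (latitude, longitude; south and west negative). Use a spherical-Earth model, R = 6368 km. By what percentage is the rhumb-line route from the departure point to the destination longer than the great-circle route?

Great circle: σ = 1.3570 rad → d_gc = Rσ = 8641.7 km
Rhumb: Δφ = -0.9306, Δλ = -2.7093, Δψ = -1.7607, q = Δφ/Δψ = 0.5285 → d_rh = R√(Δφ²+q²Δλ²) = 10875.1 km
Excess = (10875.1 − 8641.7) / 8641.7 = 2233.4 / 8641.7 = 25.84% ≈ 25.8%

25.8%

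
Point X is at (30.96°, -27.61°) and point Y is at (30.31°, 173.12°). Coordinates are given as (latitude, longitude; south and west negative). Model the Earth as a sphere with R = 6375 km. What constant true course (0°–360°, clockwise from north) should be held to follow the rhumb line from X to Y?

Meridional parts: M(φ₁)=+0.5687, M(φ₂)=+0.5556 → ΔM = -0.0132;  Δλ = -2.7798 rad
tan C = Δλ / ΔM = +210.8301 → C = 269.73°

269.7°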